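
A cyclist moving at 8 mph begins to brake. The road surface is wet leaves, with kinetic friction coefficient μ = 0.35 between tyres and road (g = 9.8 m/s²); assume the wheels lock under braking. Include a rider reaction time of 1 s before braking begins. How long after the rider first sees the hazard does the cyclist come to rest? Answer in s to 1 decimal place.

Total time ≈ 2.0 s

8 mph × 0.44704 = 3.5763 m/s.
a = μg = 0.35 × 9.8 = 3.430 m/s².
Braking time = v/a = 3.5763 / 3.430 = 1.043 s.
Total = 1 + 1.043 = 2.043 s.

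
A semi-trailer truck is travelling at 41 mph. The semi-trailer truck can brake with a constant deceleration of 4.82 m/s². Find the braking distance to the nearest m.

Braking distance ≈ 35 m

41 mph × 0.44704 = 18.3286 m/s.
Braking distance = v²/(2a) = 18.3286² / (2 × 4.820) = 335.938 / 9.640 = 34.848 m.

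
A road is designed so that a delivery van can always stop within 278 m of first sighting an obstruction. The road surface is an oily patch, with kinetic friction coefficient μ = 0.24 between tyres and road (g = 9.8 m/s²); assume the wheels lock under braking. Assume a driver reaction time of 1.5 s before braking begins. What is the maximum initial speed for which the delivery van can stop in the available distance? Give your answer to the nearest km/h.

Maximum speed ≈ 118 km/h

a = μg = 0.24 × 9.8 = 2.352 m/s².
Stopping distance: v·t_r + v²/(2a) = 278 with t_r = 1.5 s and a = 2.352 m/s².
So v² + 7.056 v − 1307.71 = 0.
Positive root: v = −a·t_r + √((a·t_r)² + 2a·d) = −3.528 + √(12.447 + 1307.71) = 32.8060 m/s.
32.8060 m/s × 3.6 = 118.102 km/h.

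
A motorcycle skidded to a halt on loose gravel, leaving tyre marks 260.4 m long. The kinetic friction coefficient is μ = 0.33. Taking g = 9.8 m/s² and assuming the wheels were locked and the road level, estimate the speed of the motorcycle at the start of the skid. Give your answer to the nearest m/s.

Deceleration a = μg = 0.33 × 9.8 = 3.234 m/s².
v = √(2a·d) = √(2 × 3.234 × 260.4) = √1684.267 = 41.0398 m/s.

Initial speed ≈ 41 m/s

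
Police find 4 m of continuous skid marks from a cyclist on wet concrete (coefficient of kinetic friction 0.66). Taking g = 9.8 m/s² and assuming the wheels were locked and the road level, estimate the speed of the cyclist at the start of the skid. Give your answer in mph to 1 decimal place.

Initial speed ≈ 16.1 mph

Deceleration a = μg = 0.66 × 9.8 = 6.468 m/s².
v = √(2a·d) = √(2 × 6.468 × 4) = √51.744 = 7.1933 m/s.
= 7.1933 ÷ 0.44704 = 16.091 mph.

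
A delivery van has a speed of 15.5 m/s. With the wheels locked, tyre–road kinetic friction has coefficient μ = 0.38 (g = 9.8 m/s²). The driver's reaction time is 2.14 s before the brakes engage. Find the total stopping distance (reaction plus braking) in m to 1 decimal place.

a = μg = 0.38 × 9.8 = 3.724 m/s².
Reaction distance = v·t_r = 15.5000 × 2.14 = 33.170 m.
Braking distance = v²/(2a) = 15.5000² / (2 × 3.724) = 240.250 / 7.448 = 32.257 m.
Total = 33.170 + 32.257 = 65.427 m.

Total stopping distance ≈ 65.4 m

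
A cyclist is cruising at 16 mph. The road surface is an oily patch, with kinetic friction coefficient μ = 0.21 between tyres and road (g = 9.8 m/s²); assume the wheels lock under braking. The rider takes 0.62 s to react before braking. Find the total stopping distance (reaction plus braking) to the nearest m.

Total stopping distance ≈ 17 m

16 mph × 0.44704 = 7.1526 m/s.
a = μg = 0.21 × 9.8 = 2.058 m/s².
Reaction distance = v·t_r = 7.1526 × 0.62 = 4.435 m.
Braking distance = v²/(2a) = 7.1526² / (2 × 2.058) = 51.160 / 4.116 = 12.430 m.
Total = 4.435 + 12.430 = 16.865 m.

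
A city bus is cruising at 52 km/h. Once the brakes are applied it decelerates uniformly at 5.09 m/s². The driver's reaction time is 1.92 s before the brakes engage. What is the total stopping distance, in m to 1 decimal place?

Total stopping distance ≈ 48.2 m

52 km/h ÷ 3.6 = 14.4444 m/s.
Reaction distance = v·t_r = 14.4444 × 1.92 = 27.733 m.
Braking distance = v²/(2a) = 14.4444² / (2 × 5.090) = 208.641 / 10.180 = 20.495 m.
Total = 27.733 + 20.495 = 48.228 m.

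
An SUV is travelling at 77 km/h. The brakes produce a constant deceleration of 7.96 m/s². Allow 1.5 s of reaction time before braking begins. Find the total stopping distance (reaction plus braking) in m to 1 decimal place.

Total stopping distance ≈ 60.8 m

77 km/h ÷ 3.6 = 21.3889 m/s.
Reaction distance = v·t_r = 21.3889 × 1.5 = 32.083 m.
Braking distance = v²/(2a) = 21.3889² / (2 × 7.960) = 457.485 / 15.920 = 28.736 m.
Total = 32.083 + 28.736 = 60.819 m.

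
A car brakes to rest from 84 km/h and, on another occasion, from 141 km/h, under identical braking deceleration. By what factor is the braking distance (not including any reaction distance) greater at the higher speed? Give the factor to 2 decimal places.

Braking distance d = v²/(2a), so with a fixed, d ∝ v².
Factor = (141/84)² = 1.6786² = 2.8177.

Factor ≈ 2.82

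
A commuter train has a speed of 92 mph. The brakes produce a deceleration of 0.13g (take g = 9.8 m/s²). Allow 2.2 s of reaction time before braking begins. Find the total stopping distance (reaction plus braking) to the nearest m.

92 mph × 0.44704 = 41.1277 m/s.
a = 0.13 × 9.8 = 1.274 m/s².
Reaction distance = v·t_r = 41.1277 × 2.2 = 90.481 m.
Braking distance = v²/(2a) = 41.1277² / (2 × 1.274) = 1691.488 / 2.548 = 663.849 m.
Total = 90.481 + 663.849 = 754.330 m.

Total stopping distance ≈ 754 m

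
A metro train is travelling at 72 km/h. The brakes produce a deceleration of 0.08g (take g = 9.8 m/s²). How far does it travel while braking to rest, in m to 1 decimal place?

Braking distance ≈ 255.1 m

72 km/h ÷ 3.6 = 20.0000 m/s.
a = 0.08 × 9.8 = 0.784 m/s².
Braking distance = v²/(2a) = 20.0000² / (2 × 0.784) = 400.000 / 1.568 = 255.102 m.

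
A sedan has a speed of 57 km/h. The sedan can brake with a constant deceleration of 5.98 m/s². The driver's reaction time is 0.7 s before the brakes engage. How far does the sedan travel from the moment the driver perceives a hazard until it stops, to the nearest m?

Total stopping distance ≈ 32 m

57 km/h ÷ 3.6 = 15.8333 m/s.
Reaction distance = v·t_r = 15.8333 × 0.7 = 11.083 m.
Braking distance = v²/(2a) = 15.8333² / (2 × 5.980) = 250.693 / 11.960 = 20.961 m.
Total = 11.083 + 20.961 = 32.044 m.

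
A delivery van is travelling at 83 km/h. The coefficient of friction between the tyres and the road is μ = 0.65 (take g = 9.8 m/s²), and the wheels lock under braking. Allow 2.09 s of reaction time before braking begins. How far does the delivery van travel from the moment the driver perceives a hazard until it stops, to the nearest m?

83 km/h ÷ 3.6 = 23.0556 m/s.
a = μg = 0.65 × 9.8 = 6.370 m/s².
Reaction distance = v·t_r = 23.0556 × 2.09 = 48.186 m.
Braking distance = v²/(2a) = 23.0556² / (2 × 6.370) = 531.561 / 12.740 = 41.724 m.
Total = 48.186 + 41.724 = 89.910 m.

Total stopping distance ≈ 90 m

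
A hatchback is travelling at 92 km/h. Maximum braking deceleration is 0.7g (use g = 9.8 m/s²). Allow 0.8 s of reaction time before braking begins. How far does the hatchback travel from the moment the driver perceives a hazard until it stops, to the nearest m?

92 km/h ÷ 3.6 = 25.5556 m/s.
a = 0.7 × 9.8 = 6.860 m/s².
Reaction distance = v·t_r = 25.5556 × 0.8 = 20.444 m.
Braking distance = v²/(2a) = 25.5556² / (2 × 6.860) = 653.089 / 13.720 = 47.601 m.
Total = 20.444 + 47.601 = 68.045 m.

Total stopping distance ≈ 68 m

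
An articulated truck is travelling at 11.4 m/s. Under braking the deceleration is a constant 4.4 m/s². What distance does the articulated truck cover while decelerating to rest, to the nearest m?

Braking distance ≈ 15 m

Braking distance = v²/(2a) = 11.4000² / (2 × 4.400) = 129.960 / 8.800 = 14.768 m.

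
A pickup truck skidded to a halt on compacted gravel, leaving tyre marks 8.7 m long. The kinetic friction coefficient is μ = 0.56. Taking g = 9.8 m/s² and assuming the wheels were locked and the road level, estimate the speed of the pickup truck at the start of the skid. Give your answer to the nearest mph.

Initial speed ≈ 22 mph

Deceleration a = μg = 0.56 × 9.8 = 5.488 m/s².
v = √(2a·d) = √(2 × 5.488 × 8.7) = √95.491 = 9.7719 m/s.
= 9.7719 ÷ 0.44704 = 21.859 mph.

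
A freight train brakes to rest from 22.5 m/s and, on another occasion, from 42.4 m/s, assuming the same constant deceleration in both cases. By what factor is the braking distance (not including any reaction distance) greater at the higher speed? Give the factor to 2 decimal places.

Braking distance d = v²/(2a), so with a fixed, d ∝ v².
Factor = (42.4/22.5)² = 1.8844² = 3.5510.

Factor ≈ 3.55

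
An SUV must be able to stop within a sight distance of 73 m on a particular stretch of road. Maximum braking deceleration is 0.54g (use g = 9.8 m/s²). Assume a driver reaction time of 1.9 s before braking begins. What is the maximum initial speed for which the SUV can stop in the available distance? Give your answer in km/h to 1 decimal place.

a = 0.54 × 9.8 = 5.292 m/s².
Stopping distance: v·t_r + v²/(2a) = 73 with t_r = 1.9 s and a = 5.292 m/s².
So v² + 20.110 v − 772.63 = 0.
Positive root: v = −a·t_r + √((a·t_r)² + 2a·d) = −10.055 + √(101.103 + 772.63) = 19.5040 m/s.
19.5040 m/s × 3.6 = 70.214 km/h.

Maximum speed ≈ 70.2 km/h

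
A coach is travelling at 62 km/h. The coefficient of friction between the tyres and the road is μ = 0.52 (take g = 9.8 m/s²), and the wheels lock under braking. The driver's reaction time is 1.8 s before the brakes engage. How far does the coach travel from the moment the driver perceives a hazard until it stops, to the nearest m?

Total stopping distance ≈ 60 m

62 km/h ÷ 3.6 = 17.2222 m/s.
a = μg = 0.52 × 9.8 = 5.096 m/s².
Reaction distance = v·t_r = 17.2222 × 1.8 = 31.000 m.
Braking distance = v²/(2a) = 17.2222² / (2 × 5.096) = 296.604 / 10.192 = 29.102 m.
Total = 31.000 + 29.102 = 60.102 m.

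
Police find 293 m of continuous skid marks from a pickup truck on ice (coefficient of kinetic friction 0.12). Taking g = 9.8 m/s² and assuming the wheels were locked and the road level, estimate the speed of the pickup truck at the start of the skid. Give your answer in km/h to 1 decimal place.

Deceleration a = μg = 0.12 × 9.8 = 1.176 m/s².
v = √(2a·d) = √(2 × 1.176 × 293) = √689.136 = 26.2514 m/s.
= 26.2514 × 3.6 = 94.505 km/h.

Initial speed ≈ 94.5 km/h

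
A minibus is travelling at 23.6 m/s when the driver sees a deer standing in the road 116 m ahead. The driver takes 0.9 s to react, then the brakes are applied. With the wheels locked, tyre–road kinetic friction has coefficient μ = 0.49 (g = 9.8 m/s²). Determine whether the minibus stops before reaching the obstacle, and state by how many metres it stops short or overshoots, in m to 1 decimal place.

a = μg = 0.49 × 9.8 = 4.802 m/s².
Reaction distance = 23.6000 × 0.9 = 21.240 m.
Braking distance = v²/(2a) = 556.960 / 9.604 = 57.993 m.
Total stopping distance = 21.240 + 57.993 = 79.233 m, vs 116 m available — it stops with 116 − 79.233 = 36.767 m to spare.

Yes — it stops 36.8 m short of the obstacle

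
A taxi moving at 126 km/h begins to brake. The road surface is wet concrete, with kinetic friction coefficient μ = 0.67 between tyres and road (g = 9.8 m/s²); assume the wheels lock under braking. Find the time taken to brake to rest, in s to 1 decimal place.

Braking time ≈ 5.3 s

126 km/h ÷ 3.6 = 35.0000 m/s.
a = μg = 0.67 × 9.8 = 6.566 m/s².
Braking time = v/a = 35.0000 / 6.566 = 5.330 s.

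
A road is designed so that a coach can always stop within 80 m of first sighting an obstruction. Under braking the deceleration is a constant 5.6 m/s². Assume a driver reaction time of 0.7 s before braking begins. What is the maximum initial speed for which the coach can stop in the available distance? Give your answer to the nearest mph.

Stopping distance: v·t_r + v²/(2a) = 80 with t_r = 0.7 s and a = 5.600 m/s².
So v² + 7.840 v − 896.00 = 0.
Positive root: v = −a·t_r + √((a·t_r)² + 2a·d) = −3.920 + √(15.366 + 896.00) = 26.2688 m/s.
26.2688 m/s ÷ 0.44704 = 58.762 mph.

Maximum speed ≈ 59 mph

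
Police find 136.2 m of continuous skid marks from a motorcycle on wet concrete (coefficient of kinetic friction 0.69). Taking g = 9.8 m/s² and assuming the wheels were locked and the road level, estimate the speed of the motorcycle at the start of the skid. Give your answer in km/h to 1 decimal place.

Initial speed ≈ 154.5 km/h

Deceleration a = μg = 0.69 × 9.8 = 6.762 m/s².
v = √(2a·d) = √(2 × 6.762 × 136.2) = √1841.969 = 42.9182 m/s.
= 42.9182 × 3.6 = 154.506 km/h.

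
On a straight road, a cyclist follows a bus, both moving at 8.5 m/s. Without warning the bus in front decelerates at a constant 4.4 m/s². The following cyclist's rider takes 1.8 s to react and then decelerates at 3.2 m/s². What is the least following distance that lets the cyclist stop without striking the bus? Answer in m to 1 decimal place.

Leader travels v²/(2a_L) = 72.250 / 8.800 = 8.210 m before stopping.
Follower covers v·t_r = 8.5000 × 1.8 = 15.300 m while reacting, then v²/(2a_F) = 72.250 / 6.400 = 11.289 m while braking, for a total of 15.300 + 11.289 = 26.589 m.
Since a_F ≤ a_L and the follower starts braking later, the follower is never slower than the leader, so the closest approach is when both have stopped.
Minimum gap = 26.589 − 8.210 = 18.379 m.

Minimum gap ≈ 18.4 m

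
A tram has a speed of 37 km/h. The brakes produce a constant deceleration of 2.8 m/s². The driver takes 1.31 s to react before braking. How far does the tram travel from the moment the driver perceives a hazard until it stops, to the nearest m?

37 km/h ÷ 3.6 = 10.2778 m/s.
Reaction distance = v·t_r = 10.2778 × 1.31 = 13.464 m.
Braking distance = v²/(2a) = 10.2778² / (2 × 2.800) = 105.633 / 5.600 = 18.863 m.
Total = 13.464 + 18.863 = 32.327 m.

Total stopping distance ≈ 32 m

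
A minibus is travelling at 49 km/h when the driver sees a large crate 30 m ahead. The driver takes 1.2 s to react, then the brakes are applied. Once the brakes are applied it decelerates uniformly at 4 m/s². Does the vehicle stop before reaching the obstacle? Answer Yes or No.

No

49 km/h ÷ 3.6 = 13.6111 m/s.
Reaction distance = 13.6111 × 1.2 = 16.333 m.
Braking distance = v²/(2a) = 185.262 / 8.000 = 23.158 m.
Total stopping distance = 16.333 + 23.158 = 39.491 m, vs 30 m available — it cannot stop in time and overshoots by 39.491 − 30 = 9.491 m.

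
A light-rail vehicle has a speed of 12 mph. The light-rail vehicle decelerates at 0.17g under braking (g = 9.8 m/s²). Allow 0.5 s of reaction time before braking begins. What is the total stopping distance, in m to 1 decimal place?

12 mph × 0.44704 = 5.3645 m/s.
a = 0.17 × 9.8 = 1.666 m/s².
Reaction distance = v·t_r = 5.3645 × 0.5 = 2.682 m.
Braking distance = v²/(2a) = 5.3645² / (2 × 1.666) = 28.778 / 3.332 = 8.637 m.
Total = 2.682 + 8.637 = 11.319 m.

Total stopping distance ≈ 11.3 m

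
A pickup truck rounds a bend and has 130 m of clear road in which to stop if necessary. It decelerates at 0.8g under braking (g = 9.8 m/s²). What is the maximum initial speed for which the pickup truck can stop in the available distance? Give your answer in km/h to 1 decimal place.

a = 0.8 × 9.8 = 7.840 m/s².
v²/(2a) = d ⇒ v = √(2 × 7.840 × 130) = √2038.40 = 45.1486 m/s.
45.1486 m/s × 3.6 = 162.535 km/h.

Maximum speed ≈ 162.5 km/h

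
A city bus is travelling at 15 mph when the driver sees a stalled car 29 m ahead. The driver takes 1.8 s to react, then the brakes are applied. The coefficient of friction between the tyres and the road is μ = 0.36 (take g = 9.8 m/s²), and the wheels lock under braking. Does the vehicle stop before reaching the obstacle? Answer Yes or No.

Yes

15 mph × 0.44704 = 6.7056 m/s.
a = μg = 0.36 × 9.8 = 3.528 m/s².
Reaction distance = 6.7056 × 1.8 = 12.070 m.
Braking distance = v²/(2a) = 44.965 / 7.056 = 6.373 m.
Total stopping distance = 12.070 + 6.373 = 18.443 m, vs 29 m available — it stops with 29 − 18.443 = 10.557 m to spare.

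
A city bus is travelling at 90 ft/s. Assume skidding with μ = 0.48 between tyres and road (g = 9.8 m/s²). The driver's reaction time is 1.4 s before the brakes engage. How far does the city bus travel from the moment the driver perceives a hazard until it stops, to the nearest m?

90 ft/s × 0.3048 = 27.4320 m/s.
a = μg = 0.48 × 9.8 = 4.704 m/s².
Reaction distance = v·t_r = 27.4320 × 1.4 = 38.405 m.
Braking distance = v²/(2a) = 27.4320² / (2 × 4.704) = 752.515 / 9.408 = 79.987 m.
Total = 38.405 + 79.987 = 118.392 m.

Total stopping distance ≈ 118 m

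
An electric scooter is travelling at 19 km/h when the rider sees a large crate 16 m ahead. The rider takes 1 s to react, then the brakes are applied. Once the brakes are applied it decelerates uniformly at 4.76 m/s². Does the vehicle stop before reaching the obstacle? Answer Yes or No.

19 km/h ÷ 3.6 = 5.2778 m/s.
Reaction distance = 5.2778 × 1 = 5.278 m.
Braking distance = v²/(2a) = 27.855 / 9.520 = 2.926 m.
Total stopping distance = 5.278 + 2.926 = 8.204 m, vs 16 m available — it stops with 16 − 8.204 = 7.796 m to spare.

Yes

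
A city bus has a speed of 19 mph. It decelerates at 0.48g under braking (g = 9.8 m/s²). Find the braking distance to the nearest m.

Braking distance ≈ 8 m

19 mph × 0.44704 = 8.4938 m/s.
a = 0.48 × 9.8 = 4.704 m/s².
Braking distance = v²/(2a) = 8.4938² / (2 × 4.704) = 72.145 / 9.408 = 7.668 m.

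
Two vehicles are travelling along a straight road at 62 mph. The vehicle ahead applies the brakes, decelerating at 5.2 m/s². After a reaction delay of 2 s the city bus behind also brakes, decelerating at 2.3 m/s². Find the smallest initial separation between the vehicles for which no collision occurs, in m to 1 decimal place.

62 mph × 0.44704 = 27.7165 m/s.
Leader travels v²/(2a_L) = 768.204 / 10.400 = 73.866 m before stopping.
Follower covers v·t_r = 27.7165 × 2 = 55.433 m while reacting, then v²/(2a_F) = 768.204 / 4.600 = 167.001 m while braking, for a total of 55.433 + 167.001 = 222.434 m.
Since a_F ≤ a_L and the follower starts braking later, the follower is never slower than the leader, so the closest approach is when both have stopped.
Minimum gap = 222.434 − 73.866 = 148.568 m.

Minimum gap ≈ 148.6 m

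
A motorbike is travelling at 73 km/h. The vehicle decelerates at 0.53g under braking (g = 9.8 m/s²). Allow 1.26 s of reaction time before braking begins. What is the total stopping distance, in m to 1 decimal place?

Total stopping distance ≈ 65.1 m

73 km/h ÷ 3.6 = 20.2778 m/s.
a = 0.53 × 9.8 = 5.194 m/s².
Reaction distance = v·t_r = 20.2778 × 1.26 = 25.550 m.
Braking distance = v²/(2a) = 20.2778² / (2 × 5.194) = 411.189 / 10.388 = 39.583 m.
Total = 25.550 + 39.583 = 65.133 m.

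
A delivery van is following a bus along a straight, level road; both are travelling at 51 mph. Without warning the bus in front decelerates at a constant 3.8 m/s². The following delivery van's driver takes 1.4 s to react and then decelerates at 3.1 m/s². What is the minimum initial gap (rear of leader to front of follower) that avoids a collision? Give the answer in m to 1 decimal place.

51 mph × 0.44704 = 22.7990 m/s.
Leader travels v²/(2a_L) = 519.794 / 7.600 = 68.394 m before stopping.
Follower covers v·t_r = 22.7990 × 1.4 = 31.919 m while reacting, then v²/(2a_F) = 519.794 / 6.200 = 83.838 m while braking, for a total of 31.919 + 83.838 = 115.757 m.
Since a_F ≤ a_L and the follower starts braking later, the follower is never slower than the leader, so the closest approach is when both have stopped.
Minimum gap = 115.757 − 68.394 = 47.363 m.

Minimum gap ≈ 47.4 m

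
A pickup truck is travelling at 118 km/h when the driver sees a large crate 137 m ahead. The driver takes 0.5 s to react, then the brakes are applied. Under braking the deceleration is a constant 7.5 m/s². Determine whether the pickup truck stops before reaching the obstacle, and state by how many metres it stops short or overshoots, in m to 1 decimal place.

118 km/h ÷ 3.6 = 32.7778 m/s.
Reaction distance = 32.7778 × 0.5 = 16.389 m.
Braking distance = v²/(2a) = 1074.384 / 15.000 = 71.626 m.
Total stopping distance = 16.389 + 71.626 = 88.015 m, vs 137 m available — it stops with 137 − 88.015 = 48.985 m to spare.

Yes — it stops 49.0 m short of the obstacle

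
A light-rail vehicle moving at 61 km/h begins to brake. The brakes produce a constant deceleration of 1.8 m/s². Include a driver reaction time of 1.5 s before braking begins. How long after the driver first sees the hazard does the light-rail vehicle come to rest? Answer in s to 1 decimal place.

Total time ≈ 10.9 s

61 km/h ÷ 3.6 = 16.9444 m/s.
Braking time = v/a = 16.9444 / 1.800 = 9.414 s.
Total = 1.5 + 9.414 = 10.914 s.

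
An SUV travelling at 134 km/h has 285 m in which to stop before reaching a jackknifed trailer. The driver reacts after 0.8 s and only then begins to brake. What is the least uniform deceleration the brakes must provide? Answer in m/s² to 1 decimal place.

134 km/h ÷ 3.6 = 37.2222 m/s.
Distance covered during reaction = 37.2222 × 0.8 = 29.778 m.
Distance available for braking: 285 − 29.778 = 255.222 m.
v² = 2a·d ⇒ a = v²/(2d) = 37.2222² / (2 × 255.222) = 1385.492 / 510.444 = 2.7143 m/s².

Required deceleration ≈ 2.7 m/s²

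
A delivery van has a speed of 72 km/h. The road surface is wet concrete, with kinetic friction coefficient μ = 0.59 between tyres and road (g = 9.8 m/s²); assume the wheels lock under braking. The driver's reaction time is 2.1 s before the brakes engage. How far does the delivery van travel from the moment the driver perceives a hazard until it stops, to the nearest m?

Total stopping distance ≈ 77 m

72 km/h ÷ 3.6 = 20.0000 m/s.
a = μg = 0.59 × 9.8 = 5.782 m/s².
Reaction distance = v·t_r = 20.0000 × 2.1 = 42.000 m.
Braking distance = v²/(2a) = 20.0000² / (2 × 5.782) = 400.000 / 11.564 = 34.590 m.
Total = 42.000 + 34.590 = 76.590 m.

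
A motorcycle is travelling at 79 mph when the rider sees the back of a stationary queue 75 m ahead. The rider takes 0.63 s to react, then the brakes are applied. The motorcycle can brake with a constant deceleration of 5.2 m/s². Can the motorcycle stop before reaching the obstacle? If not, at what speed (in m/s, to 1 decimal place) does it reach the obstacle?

79 mph × 0.44704 = 35.3162 m/s.
Reaction distance = 35.3162 × 0.63 = 22.249 m.
Braking distance needed to stop: v²/(2a) = 1247.234 / 10.400 = 119.926 m, so total needed = 22.249 + 119.926 = 142.175 m > 75 m — it cannot stop.
Distance remaining when braking begins: 75 − 22.249 = 52.751 m.
v² = v₀² − 2a·d = 1247.234 − 2 × 5.200 × 52.751 = 698.624 m²/s².
v = √698.624 = 26.431 m/s.

No — it strikes the obstacle at 26.4 m/s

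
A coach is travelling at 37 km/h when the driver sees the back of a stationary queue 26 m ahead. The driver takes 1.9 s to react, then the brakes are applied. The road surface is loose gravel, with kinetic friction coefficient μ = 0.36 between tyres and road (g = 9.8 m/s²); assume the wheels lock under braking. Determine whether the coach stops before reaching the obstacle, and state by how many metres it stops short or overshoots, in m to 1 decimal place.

37 km/h ÷ 3.6 = 10.2778 m/s.
a = μg = 0.36 × 9.8 = 3.528 m/s².
Reaction distance = 10.2778 × 1.9 = 19.528 m.
Braking distance = v²/(2a) = 105.633 / 7.056 = 14.971 m.
Total stopping distance = 19.528 + 14.971 = 34.499 m, vs 26 m available — it cannot stop in time and overshoots by 34.499 − 26 = 8.499 m.

No — it overshoots by 8.5 m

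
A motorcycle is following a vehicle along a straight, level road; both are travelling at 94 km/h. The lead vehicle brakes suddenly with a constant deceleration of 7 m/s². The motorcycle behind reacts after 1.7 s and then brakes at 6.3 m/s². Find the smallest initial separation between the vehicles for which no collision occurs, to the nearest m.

Minimum gap ≈ 50 m

94 km/h ÷ 3.6 = 26.1111 m/s.
Leader travels v²/(2a_L) = 681.790 / 14.000 = 48.699 m before stopping.
Follower covers v·t_r = 26.1111 × 1.7 = 44.389 m while reacting, then v²/(2a_F) = 681.790 / 12.600 = 54.110 m while braking, for a total of 44.389 + 54.110 = 98.499 m.
Since a_F ≤ a_L and the follower starts braking later, the follower is never slower than the leader, so the closest approach is when both have stopped.
Minimum gap = 98.499 − 48.699 = 49.800 m.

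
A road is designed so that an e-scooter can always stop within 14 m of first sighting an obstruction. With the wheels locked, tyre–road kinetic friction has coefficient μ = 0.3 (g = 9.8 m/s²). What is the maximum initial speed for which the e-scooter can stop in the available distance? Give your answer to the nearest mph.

a = μg = 0.3 × 9.8 = 2.940 m/s².
v²/(2a) = d ⇒ v = √(2 × 2.940 × 14) = √82.32 = 9.0730 m/s.
9.0730 m/s ÷ 0.44704 = 20.296 mph.

Maximum speed ≈ 20 mph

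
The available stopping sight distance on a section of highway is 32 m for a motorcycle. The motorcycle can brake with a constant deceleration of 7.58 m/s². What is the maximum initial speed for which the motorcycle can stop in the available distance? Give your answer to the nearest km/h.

v²/(2a) = d ⇒ v = √(2 × 7.580 × 32) = √485.12 = 22.0254 m/s.
22.0254 m/s × 3.6 = 79.291 km/h.

Maximum speed ≈ 79 km/h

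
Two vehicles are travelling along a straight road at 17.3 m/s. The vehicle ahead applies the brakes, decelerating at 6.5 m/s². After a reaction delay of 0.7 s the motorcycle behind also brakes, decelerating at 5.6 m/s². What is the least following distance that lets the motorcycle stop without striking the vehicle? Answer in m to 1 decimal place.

Leader travels v²/(2a_L) = 299.290 / 13.000 = 23.022 m before stopping.
Follower covers v·t_r = 17.3000 × 0.7 = 12.110 m while reacting, then v²/(2a_F) = 299.290 / 11.200 = 26.722 m while braking, for a total of 12.110 + 26.722 = 38.832 m.
Since a_F ≤ a_L and the follower starts braking later, the follower is never slower than the leader, so the closest approach is when both have stopped.
Minimum gap = 38.832 − 23.022 = 15.810 m.

Minimum gap ≈ 15.8 m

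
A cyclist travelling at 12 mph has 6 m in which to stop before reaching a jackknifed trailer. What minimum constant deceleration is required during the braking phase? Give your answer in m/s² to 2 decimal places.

12 mph × 0.44704 = 5.3645 m/s.
v² = 2a·d ⇒ a = v²/(2d) = 5.3645² / (2 × 6.000) = 28.778 / 12.000 = 2.3982 m/s².

Required deceleration ≈ 2.40 m/s²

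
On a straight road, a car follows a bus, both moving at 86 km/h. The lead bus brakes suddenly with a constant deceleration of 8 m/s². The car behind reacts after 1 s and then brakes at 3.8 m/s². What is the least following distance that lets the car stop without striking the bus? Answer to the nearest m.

Minimum gap ≈ 63 m

86 km/h ÷ 3.6 = 23.8889 m/s.
Leader travels v²/(2a_L) = 570.680 / 16.000 = 35.667 m before stopping.
Follower covers v·t_r = 23.8889 × 1 = 23.889 m while reacting, then v²/(2a_F) = 570.680 / 7.600 = 75.089 m while braking, for a total of 23.889 + 75.089 = 98.978 m.
Since a_F ≤ a_L and the follower starts braking later, the follower is never slower than the leader, so the closest approach is when both have stopped.
Minimum gap = 98.978 − 35.667 = 63.311 m.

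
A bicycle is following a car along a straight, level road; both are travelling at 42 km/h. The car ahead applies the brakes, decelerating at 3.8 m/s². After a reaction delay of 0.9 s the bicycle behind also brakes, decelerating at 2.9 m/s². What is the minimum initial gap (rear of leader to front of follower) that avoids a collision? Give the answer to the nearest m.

Minimum gap ≈ 16 m

42 km/h ÷ 3.6 = 11.6667 m/s.
Leader travels v²/(2a_L) = 136.112 / 7.600 = 17.909 m before stopping.
Follower covers v·t_r = 11.6667 × 0.9 = 10.500 m while reacting, then v²/(2a_F) = 136.112 / 5.800 = 23.468 m while braking, for a total of 10.500 + 23.468 = 33.968 m.
Since a_F ≤ a_L and the follower starts braking later, the follower is never slower than the leader, so the closest approach is when both have stopped.
Minimum gap = 33.968 − 17.909 = 16.059 m.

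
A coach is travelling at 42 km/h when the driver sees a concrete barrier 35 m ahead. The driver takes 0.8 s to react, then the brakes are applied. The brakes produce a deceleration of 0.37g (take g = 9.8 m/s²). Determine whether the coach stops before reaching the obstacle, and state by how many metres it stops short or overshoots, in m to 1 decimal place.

Yes — it stops 6.9 m short of the obstacle

42 km/h ÷ 3.6 = 11.6667 m/s.
a = 0.37 × 9.8 = 3.626 m/s².
Reaction distance = 11.6667 × 0.8 = 9.333 m.
Braking distance = v²/(2a) = 136.112 / 7.252 = 18.769 m.
Total stopping distance = 9.333 + 18.769 = 28.102 m, vs 35 m available — it stops with 35 − 28.102 = 6.898 m to spare.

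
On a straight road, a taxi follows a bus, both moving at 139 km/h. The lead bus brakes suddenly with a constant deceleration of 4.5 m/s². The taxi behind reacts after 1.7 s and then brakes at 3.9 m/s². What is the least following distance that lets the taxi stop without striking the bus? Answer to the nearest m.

Minimum gap ≈ 91 m

139 km/h ÷ 3.6 = 38.6111 m/s.
Leader travels v²/(2a_L) = 1490.817 / 9.000 = 165.646 m before stopping.
Follower covers v·t_r = 38.6111 × 1.7 = 65.639 m while reacting, then v²/(2a_F) = 1490.817 / 7.800 = 191.130 m while braking, for a total of 65.639 + 191.130 = 256.769 m.
Since a_F ≤ a_L and the follower starts braking later, the follower is never slower than the leader, so the closest approach is when both have stopped.
Minimum gap = 256.769 − 165.646 = 91.123 m.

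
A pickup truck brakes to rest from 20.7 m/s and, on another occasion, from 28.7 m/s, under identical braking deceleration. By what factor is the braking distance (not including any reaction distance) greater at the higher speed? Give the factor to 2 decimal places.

Braking distance d = v²/(2a), so with a fixed, d ∝ v².
Factor = (28.7/20.7)² = 1.3865² = 1.9224.

Factor ≈ 1.92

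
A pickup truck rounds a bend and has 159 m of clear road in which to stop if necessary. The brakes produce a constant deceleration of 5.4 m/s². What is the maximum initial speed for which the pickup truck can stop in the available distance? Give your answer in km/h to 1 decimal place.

v²/(2a) = d ⇒ v = √(2 × 5.400 × 159) = √1717.20 = 41.4391 m/s.
41.4391 m/s × 3.6 = 149.181 km/h.

Maximum speed ≈ 149.2 km/h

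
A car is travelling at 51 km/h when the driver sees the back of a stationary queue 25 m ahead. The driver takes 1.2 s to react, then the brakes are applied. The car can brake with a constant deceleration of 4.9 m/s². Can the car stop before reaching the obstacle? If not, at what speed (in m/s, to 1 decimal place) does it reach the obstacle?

51 km/h ÷ 3.6 = 14.1667 m/s.
Reaction distance = 14.1667 × 1.2 = 17.000 m.
Braking distance needed to stop: v²/(2a) = 200.695 / 9.800 = 20.479 m, so total needed = 17.000 + 20.479 = 37.479 m > 25 m — it cannot stop.
Distance remaining when braking begins: 25 − 17.000 = 8.000 m.
v² = v₀² − 2a·d = 200.695 − 2 × 4.900 × 8.000 = 122.295 m²/s².
v = √122.295 = 11.059 m/s.

No — it strikes the obstacle at 11.1 m/s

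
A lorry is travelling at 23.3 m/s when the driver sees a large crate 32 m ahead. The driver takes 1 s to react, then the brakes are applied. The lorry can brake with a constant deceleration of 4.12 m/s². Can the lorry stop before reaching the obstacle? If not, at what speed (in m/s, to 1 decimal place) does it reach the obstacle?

Reaction distance = 23.3000 × 1 = 23.300 m.
Braking distance needed to stop: v²/(2a) = 542.890 / 8.240 = 65.885 m, so total needed = 23.300 + 65.885 = 89.185 m > 32 m — it cannot stop.
Distance remaining when braking begins: 32 − 23.300 = 8.700 m.
v² = v₀² − 2a·d = 542.890 − 2 × 4.120 × 8.700 = 471.202 m²/s².
v = √471.202 = 21.707 m/s.

No — it strikes the obstacle at 21.7 m/s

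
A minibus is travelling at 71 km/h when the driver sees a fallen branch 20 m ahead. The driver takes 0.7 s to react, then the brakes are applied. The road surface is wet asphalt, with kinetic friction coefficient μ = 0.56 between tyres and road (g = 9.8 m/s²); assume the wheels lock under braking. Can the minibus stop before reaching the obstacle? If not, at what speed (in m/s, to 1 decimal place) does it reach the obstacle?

71 km/h ÷ 3.6 = 19.7222 m/s.
a = μg = 0.56 × 9.8 = 5.488 m/s².
Reaction distance = 19.7222 × 0.7 = 13.806 m.
Braking distance needed to stop: v²/(2a) = 388.965 / 10.976 = 35.438 m, so total needed = 13.806 + 35.438 = 49.244 m > 20 m — it cannot stop.
Distance remaining when braking begins: 20 − 13.806 = 6.194 m.
v² = v₀² − 2a·d = 388.965 − 2 × 5.488 × 6.194 = 320.980 m²/s².
v = √320.980 = 17.916 m/s.

No — it strikes the obstacle at 17.9 m/s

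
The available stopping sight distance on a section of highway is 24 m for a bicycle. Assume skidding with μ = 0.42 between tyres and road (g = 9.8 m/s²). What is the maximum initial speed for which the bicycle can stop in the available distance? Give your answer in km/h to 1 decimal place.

Maximum speed ≈ 50.6 km/h

a = μg = 0.42 × 9.8 = 4.116 m/s².
v²/(2a) = d ⇒ v = √(2 × 4.116 × 24) = √197.57 = 14.0560 m/s.
14.0560 m/s × 3.6 = 50.602 km/h.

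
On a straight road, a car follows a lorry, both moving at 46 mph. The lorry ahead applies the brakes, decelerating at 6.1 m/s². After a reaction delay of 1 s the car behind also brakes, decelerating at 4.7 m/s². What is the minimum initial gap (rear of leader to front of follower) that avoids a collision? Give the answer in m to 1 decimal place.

Minimum gap ≈ 30.9 m

46 mph × 0.44704 = 20.5638 m/s.
Leader travels v²/(2a_L) = 422.870 / 12.200 = 34.661 m before stopping.
Follower covers v·t_r = 20.5638 × 1 = 20.564 m while reacting, then v²/(2a_F) = 422.870 / 9.400 = 44.986 m while braking, for a total of 20.564 + 44.986 = 65.550 m.
Since a_F ≤ a_L and the follower starts braking later, the follower is never slower than the leader, so the closest approach is when both have stopped.
Minimum gap = 65.550 − 34.661 = 30.889 m.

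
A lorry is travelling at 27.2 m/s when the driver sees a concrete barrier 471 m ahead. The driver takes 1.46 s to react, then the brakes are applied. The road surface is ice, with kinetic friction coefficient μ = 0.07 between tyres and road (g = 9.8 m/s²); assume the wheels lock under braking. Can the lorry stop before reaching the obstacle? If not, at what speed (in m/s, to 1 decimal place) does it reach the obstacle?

a = μg = 0.07 × 9.8 = 0.686 m/s².
Reaction distance = 27.2000 × 1.46 = 39.712 m.
Braking distance needed to stop: v²/(2a) = 739.840 / 1.372 = 539.242 m, so total needed = 39.712 + 539.242 = 578.954 m > 471 m — it cannot stop.
Distance remaining when braking begins: 471 − 39.712 = 431.288 m.
v² = v₀² − 2a·d = 739.840 − 2 × 0.686 × 431.288 = 148.113 m²/s².
v = √148.113 = 12.170 m/s.

No — it strikes the obstacle at 12.2 m/s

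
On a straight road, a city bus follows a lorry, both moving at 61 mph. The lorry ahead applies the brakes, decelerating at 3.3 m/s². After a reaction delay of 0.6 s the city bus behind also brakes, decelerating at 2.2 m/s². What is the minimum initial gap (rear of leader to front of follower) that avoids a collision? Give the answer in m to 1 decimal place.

Minimum gap ≈ 72.7 m

61 mph × 0.44704 = 27.2694 m/s.
Leader travels v²/(2a_L) = 743.620 / 6.600 = 112.670 m before stopping.
Follower covers v·t_r = 27.2694 × 0.6 = 16.362 m while reacting, then v²/(2a_F) = 743.620 / 4.400 = 169.005 m while braking, for a total of 16.362 + 169.005 = 185.367 m.
Since a_F ≤ a_L and the follower starts braking later, the follower is never slower than the leader, so the closest approach is when both have stopped.
Minimum gap = 185.367 − 112.670 = 72.697 m.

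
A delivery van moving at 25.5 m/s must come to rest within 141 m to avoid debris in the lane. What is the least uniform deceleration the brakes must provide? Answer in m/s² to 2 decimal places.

v² = 2a·d ⇒ a = v²/(2d) = 25.5000² / (2 × 141.000) = 650.250 / 282.000 = 2.3059 m/s².

Required deceleration ≈ 2.31 m/s²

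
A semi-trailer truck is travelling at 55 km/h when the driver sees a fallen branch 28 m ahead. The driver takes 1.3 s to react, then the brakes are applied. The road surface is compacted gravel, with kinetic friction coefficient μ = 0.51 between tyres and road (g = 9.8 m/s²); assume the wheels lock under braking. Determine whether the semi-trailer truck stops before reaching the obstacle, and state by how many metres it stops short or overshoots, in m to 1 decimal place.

55 km/h ÷ 3.6 = 15.2778 m/s.
a = μg = 0.51 × 9.8 = 4.998 m/s².
Reaction distance = 15.2778 × 1.3 = 19.861 m.
Braking distance = v²/(2a) = 233.411 / 9.996 = 23.350 m.
Total stopping distance = 19.861 + 23.350 = 43.211 m, vs 28 m available — it cannot stop in time and overshoots by 43.211 − 28 = 15.211 m.

No — it overshoots by 15.2 m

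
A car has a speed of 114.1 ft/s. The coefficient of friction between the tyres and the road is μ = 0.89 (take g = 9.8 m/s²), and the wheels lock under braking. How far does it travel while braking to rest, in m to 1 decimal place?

Braking distance ≈ 69.3 m

114.1 ft/s × 0.3048 = 34.7777 m/s.
a = μg = 0.89 × 9.8 = 8.722 m/s².
Braking distance = v²/(2a) = 34.7777² / (2 × 8.722) = 1209.488 / 17.444 = 69.335 m.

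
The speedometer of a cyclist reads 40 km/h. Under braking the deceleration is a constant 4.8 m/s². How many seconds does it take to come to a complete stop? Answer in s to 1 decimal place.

40 km/h ÷ 3.6 = 11.1111 m/s.
Braking time = v/a = 11.1111 / 4.800 = 2.315 s.

Braking time ≈ 2.3 s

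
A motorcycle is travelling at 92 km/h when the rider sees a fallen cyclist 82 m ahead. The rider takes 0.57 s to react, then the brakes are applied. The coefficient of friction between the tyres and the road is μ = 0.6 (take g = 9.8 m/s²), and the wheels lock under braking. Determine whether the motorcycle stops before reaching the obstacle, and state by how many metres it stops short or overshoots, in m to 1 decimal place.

Yes — it stops 11.9 m short of the obstacle

92 km/h ÷ 3.6 = 25.5556 m/s.
a = μg = 0.6 × 9.8 = 5.880 m/s².
Reaction distance = 25.5556 × 0.57 = 14.567 m.
Braking distance = v²/(2a) = 653.089 / 11.760 = 55.535 m.
Total stopping distance = 14.567 + 55.535 = 70.102 m, vs 82 m available — it stops with 82 − 70.102 = 11.898 m to spare.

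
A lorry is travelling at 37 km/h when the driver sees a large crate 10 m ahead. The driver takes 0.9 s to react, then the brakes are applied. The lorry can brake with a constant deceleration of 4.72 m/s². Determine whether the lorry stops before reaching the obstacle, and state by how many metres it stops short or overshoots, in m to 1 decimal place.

No — it overshoots by 10.4 m

37 km/h ÷ 3.6 = 10.2778 m/s.
Reaction distance = 10.2778 × 0.9 = 9.250 m.
Braking distance = v²/(2a) = 105.633 / 9.440 = 11.190 m.
Total stopping distance = 9.250 + 11.190 = 20.440 m, vs 10 m available — it cannot stop in time and overshoots by 20.440 − 10 = 10.440 m.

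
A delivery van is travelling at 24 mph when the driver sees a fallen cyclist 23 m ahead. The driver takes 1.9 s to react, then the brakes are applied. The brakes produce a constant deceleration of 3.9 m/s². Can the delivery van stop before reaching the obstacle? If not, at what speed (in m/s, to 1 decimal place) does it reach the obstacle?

No — it strikes the obstacle at 9.7 m/s

24 mph × 0.44704 = 10.7290 m/s.
Reaction distance = 10.7290 × 1.9 = 20.385 m.
Braking distance needed to stop: v²/(2a) = 115.111 / 7.800 = 14.758 m, so total needed = 20.385 + 14.758 = 35.143 m > 23 m — it cannot stop.
Distance remaining when braking begins: 23 − 20.385 = 2.615 m.
v² = v₀² − 2a·d = 115.111 − 2 × 3.900 × 2.615 = 94.714 m²/s².
v = √94.714 = 9.732 m/s.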